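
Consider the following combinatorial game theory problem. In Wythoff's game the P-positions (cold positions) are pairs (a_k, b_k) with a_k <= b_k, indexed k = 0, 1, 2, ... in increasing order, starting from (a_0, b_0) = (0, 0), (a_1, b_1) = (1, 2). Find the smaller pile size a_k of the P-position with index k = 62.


By Wythoff's theorem, a_k = floor(k * phi) and b_k = floor(k * phi^2) = a_k + k, where phi = (1 + sqrt(5))/2 is the golden ratio.
phi = (1 + sqrt(5))/2 = 1.618034
k = 62
k * phi = 62 * 1.618034 = 100.318107
a_62 = floor(k * phi) = 100

100


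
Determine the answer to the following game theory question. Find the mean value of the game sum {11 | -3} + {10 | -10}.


G1 = {11 | -3}, G2 = {10 | -10}
Each is a switch {a | b} with numbers a > b; its mean value is (a + b)/2, and mean value is additive over game sums: m(G1 + G2) = m(G1) + m(G2).
Mean of G1 = (11 + (-3))/2 = 8/2 = 4
Mean of G2 = (10 + (-10))/2 = 0/2 = 0
Mean of G1 + G2 = 4 + 0 = 4

4


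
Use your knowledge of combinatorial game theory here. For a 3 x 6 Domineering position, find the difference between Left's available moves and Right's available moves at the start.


Board is 3 x 6 (rows x cols).
Left (vertical) placements: (rows-1) * cols = 2 * 6 = 12
Right (horizontal) placements: rows * (cols-1) = 3 * 5 = 15
Advantage = Left - Right = 12 - 15 = -3

-3


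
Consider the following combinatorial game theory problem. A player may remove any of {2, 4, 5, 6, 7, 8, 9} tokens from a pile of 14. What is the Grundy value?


The subtraction set is S = {2, 4, 5, 6, 7, 8, 9}.
G(k) = mex{ G(k - s) : s in S, s <= k }. We compute iteratively: G(0) = 0.
G(1) = mex({}) = 0
G(2) = mex({0}) = 1
G(3) = mex({0}) = 1
G(4) = mex({0, 1}) = 2
G(5) = mex({0, 1}) = 2
G(6) = mex({0, 1, 2}) = 3
G(7) = mex({0, 1, 2}) = 3
G(8) = mex({0, 1, 2, 3}) = 4
G(9) = mex({0, 1, 2, 3}) = 4
G(10) = mex({0, 1, 2, 3, 4}) = 5
G(11) = mex({1, 2, 3, 4}) = 0
G(12) = mex({1, 2, 3, 4, 5}) = 0
G(13) = mex({0, 2, 3, 4}) = 1
G(14) = mex({0, 2, 3, 4, 5}) = 1
Therefore G(14) = 1.

1


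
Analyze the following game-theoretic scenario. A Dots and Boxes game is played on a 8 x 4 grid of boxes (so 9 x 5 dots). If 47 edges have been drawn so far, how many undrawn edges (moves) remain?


Grid: 8 x 4 boxes, i.e. 9 rows and 5 columns of dots.
Horizontal edges: (rows + 1) * cols = 9 * 4 = 36
Vertical edges: rows * (cols + 1) = 8 * 5 = 40
Total edges: 36 + 40 = 76
Edges drawn: 47
Remaining: 76 - 47 = 29

29


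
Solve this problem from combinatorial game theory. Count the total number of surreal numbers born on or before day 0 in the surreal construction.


Day 0: {|} = 0 is born. Count = 1.
Day n: the number of surreal numbers born by day n is 2^(n+1) - 1.
By day 0: 2^1 - 1 = 1
By day 0: 1 surreal numbers.

1


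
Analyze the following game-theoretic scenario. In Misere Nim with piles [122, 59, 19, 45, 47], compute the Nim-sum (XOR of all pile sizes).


We need the XOR (exclusive or) of all pile sizes.
After XOR-ing pile 1 (size 122): 0 XOR 122 = 122
After XOR-ing pile 2 (size 59): 122 XOR 59 = 65
After XOR-ing pile 3 (size 19): 65 XOR 19 = 82
After XOR-ing pile 4 (size 45): 82 XOR 45 = 127
After XOR-ing pile 5 (size 47): 127 XOR 47 = 80
The Nim-value of this position is 80.

80


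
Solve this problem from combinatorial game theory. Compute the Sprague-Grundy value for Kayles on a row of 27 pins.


Kayles: a move removes 1 or 2 adjacent pins from a contiguous row.
Removing pins from a row of k leaves two independent rows (a, b) with a + b = k - 1 (one pin) or a + b = k - 2 (two pins); an end removal gives a = 0.
By Sprague-Grundy, G(k) = mex{ G(a) XOR G(b) } over all these splits. G(0) = 0.
G(1): splits (0,0):0^0=0 -> mex({0}) = 1
G(2): splits (0,1):0^1=1 (0,0):0^0=0 -> mex({0, 1}) = 2
G(3): splits (0,2):0^2=2 (1,1):1^1=0 (0,1):0^1=1 -> mex({0, 1, 2}) = 3
G(4): splits (0,3):0^3=3 (1,2):1^2=3 (0,2):0^2=2 (1,1):1^1=0 -> mex({0, 2, 3}) = 1
G(5): splits (0,4):0^1=1 (1,3):1^3=2 (2,2):2^2=0 (0,3):0^3=3 (1,2):1^2=3 -> mex({0, 1, 2, 3}) = 4
G(6) = mex({0, 1, 2, 4}) = 3
G(7) = mex({0, 1, 3, 4, 5}) = 2
G(8) = mex({0, 2, 3, 5, 6}) = 1
G(9) = mex({0, 1, 2, 3, 6, 7}) = 4
G(10) = mex({0, 1, 3, 4, 5, 7}) = 2
G(11) = mex({0, 1, 2, 3, 4, 5}) = 6
G(12) = mex({0, 1, 2, 3, 5, 6, 7}) = 4
G(13) = mex({0, 2, 3, 4, 6, 7}) = 1
G(14) = mex({0, 1, 4, 5, 6, 7}) = 2
G(15) = mex({0, 1, 2, 3, 4, 5, 6}) = 7
G(16) = mex({0, 2, 3, 5, 6, 7}) = 1
G(17) = mex({0, 1, 2, 3, 5, 6, 7}) = 4
G(18) = mex({0, 1, 2, 4, 5, 6}) = 3
G(19) = mex({0, 1, 3, 4, 5, 7}) = 2
G(20) = mex({0, 2, 3, 4, 5, 6, 7}) = 1
G(21) = mex({0, 1, 2, 3, 5, 6, 7}) = 4
G(22) = mex({0, 1, 2, 3, 4, 5, 7}) = 6
G(23) = mex({0, 1, 2, 3, 4, 5, 6}) = 7
G(24) = mex({0, 1, 2, 3, 5, 6, 7}) = 4
G(25) = mex({0, 2, 3, 4, 6, 7}) = 1
G(26) = mex({0, 1, 3, 4, 5, 6, 7}) = 2
G(27) = mex({0, 1, 2, 3, 4, 5, 6, 7}) = 8
Therefore G(27) = 8.

8


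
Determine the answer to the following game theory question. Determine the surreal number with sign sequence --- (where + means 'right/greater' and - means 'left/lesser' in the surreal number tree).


Sign expansion: ---
Rule: track bounds (lo, hi), initially (-inf, +inf). On '+', the current value becomes lo and we move to the simplest number in (value, hi): value + 1 if hi = +inf, otherwise the midpoint (value + hi)/2. On '-', the current value becomes hi and we move to value - 1 if lo = -inf, otherwise the midpoint (lo + value)/2.
Start at 0.
Step 1: sign = -, move left. Bounds: (-inf, 0). Value = -1
Step 2: sign = -, move left. Bounds: (-inf, -1). Value = -2
Step 3: sign = -, move left. Bounds: (-inf, -2). Value = -3
The surreal number with sign expansion --- is -3.

-3


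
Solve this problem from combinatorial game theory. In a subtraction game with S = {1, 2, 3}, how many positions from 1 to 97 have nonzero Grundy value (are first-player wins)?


Subtraction set S = {1, 2, 3}, so G(n) = n mod 4.
G(n) = 0 when n is a multiple of 4.
Multiples of 4 in [1, 97]: 24
N-positions (nonzero Grundy) = 97 - 24 = 73

73


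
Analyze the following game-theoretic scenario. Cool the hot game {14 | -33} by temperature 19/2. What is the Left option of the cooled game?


Original game: {14 | -33} (a switch {a | b} with a > b).
Cooling by t (for t below the temperature (a - b)/2 = 47/2) taxes each move by t: {a | b} cooled by t is {a - t | b + t}.
Cooling amount: t = 19/2
Cooled Left option: 14 - 19/2 = 9/2
Cooled Right option: -33 + 19/2 = -47/2
Cooled game: {9/2 | -47/2}
Left option = 9/2

9/2


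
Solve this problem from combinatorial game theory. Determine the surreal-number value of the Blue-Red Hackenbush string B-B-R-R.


Edges (from ground): B-B-R-R
By Berlekamp's sign-expansion rule, a Blue-Red Hackenbush stalk has the value of the surreal number whose sign sequence is the edge sequence with B -> + and R -> -.
Sign sequence: ++--
Trace the sign expansion in the surreal number tree, starting from 0:
Edge 1: B (sign +) -> bounds (0, +inf), value = 1
Edge 2: B (sign +) -> bounds (1, +inf), value = 2
Edge 3: R (sign -) -> bounds (1, 2), value = 3/2
Edge 4: R (sign -) -> bounds (1, 3/2), value = 5/4
Game value = 5/4

5/4


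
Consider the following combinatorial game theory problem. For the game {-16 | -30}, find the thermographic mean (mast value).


Game = {-16 | -30}, a switch {a | b} with numbers a > b.
Its thermograph has left wall a - t and right wall b + t, which meet at t = (a - b)/2, where both equal (a + b)/2. So the mast (mean value) is at (a + b)/2.
Mean = (-16 + (-30))/2 = -46/2 = -23

-23


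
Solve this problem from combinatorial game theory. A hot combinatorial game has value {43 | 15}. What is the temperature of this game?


The game is {43 | 15}, a switch {a | b} with numbers a > b.
Cooling {a | b} by t gives {a - t | b + t}, which stops being hot when a - t = b + t, i.e. at t = (a - b)/2. So the temperature of a switch is (a - b)/2.
Temperature = (Left option - Right option) / 2
= (43 - (15)) / 2
= 28 / 2
= 14

14


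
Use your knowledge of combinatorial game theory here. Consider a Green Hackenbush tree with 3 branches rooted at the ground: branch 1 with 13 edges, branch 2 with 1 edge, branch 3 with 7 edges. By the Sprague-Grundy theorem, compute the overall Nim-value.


The tree has 3 branches from the ground vertex.
In Green Hackenbush, the Nim-value of a simple path of length k is k.
Branch 1: length 13, Nim-value = 13
Branch 2: length 1, Nim-value = 1
Branch 3: length 7, Nim-value = 7
Total Nim-value = XOR of all branch values:
0 XOR 13 = 13
13 XOR 1 = 12
12 XOR 7 = 11
Nim-value of the tree = 11

11


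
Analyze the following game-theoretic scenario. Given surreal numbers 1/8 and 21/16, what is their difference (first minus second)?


x = 1/8, y = 21/16
Converting to common denominator: 16
x = 2/16, y = 21/16
x - y = 1/8 - 21/16 = -19/16

-19/16


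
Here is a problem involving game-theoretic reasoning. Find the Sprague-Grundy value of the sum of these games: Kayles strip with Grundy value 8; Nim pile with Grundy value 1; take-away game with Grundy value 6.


By the Sprague-Grundy theorem, the Grundy value of a sum of games is the XOR of individual Grundy values.
Kayles strip: Grundy value = 8. Running XOR: 0 XOR 8 = 8
Nim pile: Grundy value = 1. Running XOR: 8 XOR 1 = 9
take-away game: Grundy value = 6. Running XOR: 9 XOR 6 = 15
The combined Grundy value is 15.

15


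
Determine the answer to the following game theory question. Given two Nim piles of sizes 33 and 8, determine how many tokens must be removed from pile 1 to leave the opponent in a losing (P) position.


Piles: 33 and 8
Current XOR: 33 XOR 8 = 41 (non-zero, so this is an N-position).
To make the XOR zero, we need to find a move that balances the piles.
For pile 1 (size 33): target = 33 XOR 41 = 8
We reduce pile 1 from 33 to 8.
Tokens removed: 33 - 8 = 25
Verification: 8 XOR 8 = 0

25


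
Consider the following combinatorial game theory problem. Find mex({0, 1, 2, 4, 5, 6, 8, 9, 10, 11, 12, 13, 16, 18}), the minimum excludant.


Set = {0, 1, 2, 4, 5, 6, 8, 9, 10, 11, 12, 13, 16, 18}
0 is in the set.
1 is in the set.
2 is in the set.
3 is NOT in the set. This is the mex.
mex = 3

3


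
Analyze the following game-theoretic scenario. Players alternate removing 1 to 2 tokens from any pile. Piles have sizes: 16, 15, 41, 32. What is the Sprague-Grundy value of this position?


Subtraction set: {1, 2}
For this subtraction set, G(n) = n mod 3 (period = max + 1 = 3).
Pile 1 (size 16): G(16) = 16 mod 3 = 1
Pile 2 (size 15): G(15) = 15 mod 3 = 0
Pile 3 (size 41): G(41) = 41 mod 3 = 2
Pile 4 (size 32): G(32) = 32 mod 3 = 2
Total Grundy value = XOR of all: 1 XOR 0 XOR 2 XOR 2 = 1

1


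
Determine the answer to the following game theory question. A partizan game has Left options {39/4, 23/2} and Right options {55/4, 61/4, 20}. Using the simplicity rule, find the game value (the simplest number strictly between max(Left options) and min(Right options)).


Left options: {39/4, 23/2}, max = 23/2
Right options: {55/4, 61/4, 20}, min = 55/4
All options are numbers and max(Left) < min(Right), so by the simplicity theorem the value is the simplest (earliest-born) number strictly between 23/2 and 55/4.
Integers 12 through 13 all lie strictly between 23/2 and 55/4.
Among integers, the simplest (lowest birthday = smallest |n|; 0 is born on day 0, +-n on day n) is 12.
No non-integer in the interval can be simpler: if x is a non-integer in the interval, then floor(x) or ceil(x) also lies in the interval (the interval contains an integer), and both are proper prefixes of x's sign expansion, i.e. born earlier. So the game value is 12.
Game value = 12

12


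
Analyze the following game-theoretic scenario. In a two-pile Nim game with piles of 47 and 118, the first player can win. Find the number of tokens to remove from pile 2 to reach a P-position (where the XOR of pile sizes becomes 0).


Piles: 47 and 118
Current XOR: 47 XOR 118 = 89 (non-zero, so this is an N-position).
To make the XOR zero, we need to find a move that balances the piles.
For pile 2 (size 118): target = 118 XOR 89 = 47
We reduce pile 2 from 118 to 47.
Tokens removed: 118 - 47 = 71
Verification: 47 XOR 47 = 0

71


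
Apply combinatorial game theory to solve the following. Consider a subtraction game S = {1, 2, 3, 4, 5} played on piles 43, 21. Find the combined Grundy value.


Subtraction set: {1, 2, 3, 4, 5}
For this subtraction set, G(n) = n mod 6 (period = max + 1 = 6).
Pile 1 (size 43): G(43) = 43 mod 6 = 1
Pile 2 (size 21): G(21) = 21 mod 6 = 3
Total Grundy value = XOR of all: 1 XOR 3 = 2

2


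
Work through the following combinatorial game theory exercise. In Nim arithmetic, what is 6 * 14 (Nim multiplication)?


Nim multiplication is bilinear over XOR: (u XOR v) * w = (u*w) XOR (v*w).
So we split each operand into its bit components and XOR the pairwise Nim products.
6 = 2 + 4 (as XOR of powers of 2).
14 = 2 + 4 + 8 (as XOR of powers of 2).
Using the standard Nim-product table on single bits:
  2*2 = 3,   2*4 = 8,   2*8 = 12,
  4*4 = 6,   4*8 = 11,  8*8 = 13,
and  1*x = x (identity), k*l = l*k (commutative).
Pairwise Nim products:
  2 * 2 = 3
  2 * 4 = 8
  2 * 8 = 12
  4 * 2 = 8
  4 * 4 = 6
  4 * 8 = 11
XOR them: 3 XOR 8 XOR 12 XOR 8 XOR 6 XOR 11 = 2.
Result: 6 * 14 = 2 (in Nim).

2


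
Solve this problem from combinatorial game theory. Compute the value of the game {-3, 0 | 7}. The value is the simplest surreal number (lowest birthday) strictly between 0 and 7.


Left options: {-3, 0}, max = 0
Right options: {7}, min = 7
All options are numbers and max(Left) < min(Right), so by the simplicity theorem the value is the simplest (earliest-born) number strictly between 0 and 7.
Integers 1 through 6 all lie strictly between 0 and 7.
Among integers, the simplest (lowest birthday = smallest |n|; 0 is born on day 0, +-n on day n) is 1.
No non-integer in the interval can be simpler: if x is a non-integer in the interval, then floor(x) or ceil(x) also lies in the interval (the interval contains an integer), and both are proper prefixes of x's sign expansion, i.e. born earlier. So the game value is 1.
Game value = 1

1


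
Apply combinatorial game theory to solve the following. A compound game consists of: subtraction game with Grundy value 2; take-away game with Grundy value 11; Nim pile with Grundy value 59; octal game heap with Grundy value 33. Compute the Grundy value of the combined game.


By the Sprague-Grundy theorem, the Grundy value of a sum of games is the XOR of individual Grundy values.
subtraction game: Grundy value = 2. Running XOR: 0 XOR 2 = 2
take-away game: Grundy value = 11. Running XOR: 2 XOR 11 = 9
Nim pile: Grundy value = 59. Running XOR: 9 XOR 59 = 50
octal game heap: Grundy value = 33. Running XOR: 50 XOR 33 = 19
The combined Grundy value is 19.

19


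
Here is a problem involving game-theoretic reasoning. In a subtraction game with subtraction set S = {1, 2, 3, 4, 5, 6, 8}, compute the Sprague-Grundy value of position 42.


The subtraction set is S = {1, 2, 3, 4, 5, 6, 8}.
G(k) = mex{ G(k - s) : s in S, s <= k }. We compute iteratively: G(0) = 0.
G(1) = mex({0}) = 1
G(2) = mex({0, 1}) = 2
G(3) = mex({0, 1, 2}) = 3
G(4) = mex({0, 1, 2, 3}) = 4
G(5) = mex({0, 1, 2, 3, 4}) = 5
G(6) = mex({0, 1, 2, 3, 4, 5}) = 6
G(7) = mex({1, 2, 3, 4, 5, 6}) = 0
G(8) = mex({0, 2, 3, 4, 5, 6}) = 1
G(9) = mex({0, 1, 3, 4, 5, 6}) = 2
G(10) = mex({0, 1, 2, 4, 5, 6}) = 3
G(11) = mex({0, 1, 2, 3, 5, 6}) = 4
G(12) = mex({0, 1, 2, 3, 4, 6}) = 5
G(13) = mex({0, 1, 2, 3, 4, 5}) = 6
G(14) = mex({1, 2, 3, 4, 5, 6}) = 0
Observe that G(7)..G(14) = 0, 1, 2, 3, 4, 5, 6, 0 repeats G(0)..G(7) = 0, 1, 2, 3, 4, 5, 6, 0.
For k >= max(S) = 8, G(k) is determined by the previous 8 values G(k-8)..G(k-1); a window of 8 consecutive values has recurred shifted by 7, so by induction G(k + 7) = G(k) for all k >= 0: the sequence is periodic from the start with period 7.
One period: G(0..6) = 0, 1, 2, 3, 4, 5, 6.
42 mod 7 = 0, so G(42) = G(0) = 0.

0


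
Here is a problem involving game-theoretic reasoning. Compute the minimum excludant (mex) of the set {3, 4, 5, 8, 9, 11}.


Set = {3, 4, 5, 8, 9, 11}
0 is NOT in the set. This is the mex.
mex = 0

0


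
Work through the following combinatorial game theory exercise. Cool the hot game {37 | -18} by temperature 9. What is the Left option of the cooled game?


Original game: {37 | -18} (a switch {a | b} with a > b).
Cooling by t (for t below the temperature (a - b)/2 = 55/2) taxes each move by t: {a | b} cooled by t is {a - t | b + t}.
Cooling amount: t = 9
Cooled Left option: 37 - 9 = 28
Cooled Right option: -18 + 9 = -9
Cooled game: {28 | -9}
Left option = 28

28


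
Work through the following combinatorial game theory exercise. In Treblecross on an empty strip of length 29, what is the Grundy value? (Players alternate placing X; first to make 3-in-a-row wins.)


Treblecross: place X on empty cells; 3-in-a-row wins.
Playing within two cells of an existing X lets the opponent win at once, so sensible play treats the cells i-2..i+2 around each X as dead. The player left with no safe cell loses, so this is a normal-play take-away game on strips of safe cells.
Placing X at cell i (0-indexed) of a strip of k safe cells leaves independent strips of sizes max(0, i-2) and max(0, k-i-3). Hence G(k) = mex{ G(max(0,i-2)) XOR G(max(0,k-i-3)) : 0 <= i < k }, with G(0) = 0.
G(1): splits (0,0):0^0=0 -> mex({0}) = 1
G(2): splits (0,0):0^0=0 -> mex({0}) = 1
G(3): splits (0,0):0^0=0 -> mex({0}) = 1
G(4): splits (0,1):0^1=1 (0,0):0^0=0 -> mex({0, 1}) = 2
G(5): splits (0,2):0^1=1 (0,1):0^1=1 (0,0):0^0=0 -> mex({0, 1}) = 2
G(6) = mex({1}) = 0
G(7) = mex({0, 1, 2}) = 3
G(8) = mex({0, 1, 2}) = 3
G(9) = mex({0, 2}) = 1
G(10) = mex({0, 2, 3}) = 1
G(11) = mex({0, 3}) = 1
G(12) = mex({1, 3}) = 0
G(13) = mex({0, 1, 2, 3}) = 4
G(14) = mex({0, 1, 2}) = 3
G(15) = mex({0, 1, 2}) = 3
G(16) = mex({0, 1, 2, 4}) = 3
G(17) = mex({0, 1, 3, 4}) = 2
G(18) = mex({0, 1, 3, 4}) = 2
G(19) = mex({0, 1, 3, 5}) = 2
G(20) = mex({0, 1, 2, 3, 5}) = 4
G(21) = mex({0, 1, 2, 3, 5}) = 4
G(22) = mex({1, 2, 6}) = 0
G(23) = mex({0, 1, 2, 3, 4, 6}) = 5
G(24) = mex({0, 1, 2, 3, 4}) = 5
G(25) = mex({0, 1, 3, 4, 7}) = 2
G(26) = mex({0, 1, 3, 4, 5, 7}) = 2
G(27) = mex({0, 1, 3, 5}) = 2
G(28) = mex({0, 1, 2, 5}) = 3
G(29) = mex({0, 1, 2, 4, 5, 6}) = 3
Therefore G(29) = 3.

3


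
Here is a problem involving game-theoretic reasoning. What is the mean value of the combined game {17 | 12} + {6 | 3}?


G1 = {17 | 12}, G2 = {6 | 3}
Each is a switch {a | b} with numbers a > b; its mean value is (a + b)/2, and mean value is additive over game sums: m(G1 + G2) = m(G1) + m(G2).
Mean of G1 = (17 + (12))/2 = 29/2 = 29/2
Mean of G2 = (6 + (3))/2 = 9/2 = 9/2
Mean of G1 + G2 = 29/2 + 9/2 = 19

19


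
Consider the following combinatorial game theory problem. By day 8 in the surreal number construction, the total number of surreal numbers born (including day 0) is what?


Day 0: {|} = 0 is born. Count = 1.
Day n: the number of surreal numbers born by day n is 2^(n+1) - 1.
By day 0: 2^1 - 1 = 1
By day 1: 2^2 - 1 = 3
By day 2: 2^3 - 1 = 7
By day 3: 2^4 - 1 = 15
By day 4: 2^5 - 1 = 31
By day 5: 2^6 - 1 = 63
By day 6: 2^7 - 1 = 127
By day 7: 2^8 - 1 = 255
By day 8: 2^9 - 1 = 511
By day 8: 511 surreal numbers.

511


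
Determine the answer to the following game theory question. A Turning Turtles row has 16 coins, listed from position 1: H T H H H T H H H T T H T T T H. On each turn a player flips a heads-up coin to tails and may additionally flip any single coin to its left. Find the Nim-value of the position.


Coins: H T H H H T H H H T T H T T T H
Key fact: a single head at position k behaves exactly like a Nim heap of size k (turning it to T and optionally flipping a coin at j < k corresponds to moving the heap from k to j, or to 0), and heads combine as a disjunctive sum (two heads at the same place would cancel, matching j XOR j = 0). So the Nim-value is the XOR of the 1-indexed positions of the heads.
Face-up positions (1-indexed): [1, 3, 4, 5, 7, 8, 9, 12, 16]
XOR 0 with 1: 0 XOR 1 = 1
XOR 1 with 3: 1 XOR 3 = 2
XOR 2 with 4: 2 XOR 4 = 6
XOR 6 with 5: 6 XOR 5 = 3
XOR 3 with 7: 3 XOR 7 = 4
XOR 4 with 8: 4 XOR 8 = 12
XOR 12 with 9: 12 XOR 9 = 5
XOR 5 with 12: 5 XOR 12 = 9
XOR 9 with 16: 9 XOR 16 = 25
Nim-value = 25

25


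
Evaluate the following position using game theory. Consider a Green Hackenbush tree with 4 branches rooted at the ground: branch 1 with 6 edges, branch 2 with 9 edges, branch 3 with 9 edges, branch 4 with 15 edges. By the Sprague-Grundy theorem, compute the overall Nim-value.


The tree has 4 branches from the ground vertex.
In Green Hackenbush, the Nim-value of a simple path of length k is k.
Branch 1: length 6, Nim-value = 6
Branch 2: length 9, Nim-value = 9
Branch 3: length 9, Nim-value = 9
Branch 4: length 15, Nim-value = 15
Total Nim-value = XOR of all branch values:
0 XOR 6 = 6
6 XOR 9 = 15
15 XOR 9 = 6
6 XOR 15 = 9
Nim-value of the tree = 9

9


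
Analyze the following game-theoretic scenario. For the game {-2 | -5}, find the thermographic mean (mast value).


Game = {-2 | -5}, a switch {a | b} with numbers a > b.
Its thermograph has left wall a - t and right wall b + t, which meet at t = (a - b)/2, where both equal (a + b)/2. So the mast (mean value) is at (a + b)/2.
Mean = (-2 + (-5))/2 = -7/2 = -7/2

-7/2


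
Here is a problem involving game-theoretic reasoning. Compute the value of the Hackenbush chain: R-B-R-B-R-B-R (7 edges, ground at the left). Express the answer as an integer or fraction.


Edges (from ground): R-B-R-B-R-B-R
By Berlekamp's sign-expansion rule, a Blue-Red Hackenbush stalk has the value of the surreal number whose sign sequence is the edge sequence with B -> + and R -> -.
Sign sequence: -+-+-+-
Trace the sign expansion in the surreal number tree, starting from 0:
Edge 1: R (sign -) -> bounds (-inf, 0), value = -1
Edge 2: B (sign +) -> bounds (-1, 0), value = -1/2
Edge 3: R (sign -) -> bounds (-1, -1/2), value = -3/4
Edge 4: B (sign +) -> bounds (-3/4, -1/2), value = -5/8
Edge 5: R (sign -) -> bounds (-3/4, -5/8), value = -11/16
Edge 6: B (sign +) -> bounds (-11/16, -5/8), value = -21/32
Edge 7: R (sign -) -> bounds (-11/16, -21/32), value = -43/64
Game value = -43/64

-43/64


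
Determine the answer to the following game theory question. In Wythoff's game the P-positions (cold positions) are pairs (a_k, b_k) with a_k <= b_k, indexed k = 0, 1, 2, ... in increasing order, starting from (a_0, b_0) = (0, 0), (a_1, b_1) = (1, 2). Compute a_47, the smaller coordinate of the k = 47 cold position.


By Wythoff's theorem, a_k = floor(k * phi) and b_k = floor(k * phi^2) = a_k + k, where phi = (1 + sqrt(5))/2 is the golden ratio.
phi = (1 + sqrt(5))/2 = 1.618034
k = 47
k * phi = 47 * 1.618034 = 76.047597
a_47 = floor(k * phi) = 76

76


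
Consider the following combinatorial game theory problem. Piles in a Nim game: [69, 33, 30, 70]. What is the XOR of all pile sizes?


We need the XOR (exclusive or) of all pile sizes.
After XOR-ing pile 1 (size 69): 0 XOR 69 = 69
After XOR-ing pile 2 (size 33): 69 XOR 33 = 100
After XOR-ing pile 3 (size 30): 100 XOR 30 = 122
After XOR-ing pile 4 (size 70): 122 XOR 70 = 60
The Nim-value of this position is 60.

60


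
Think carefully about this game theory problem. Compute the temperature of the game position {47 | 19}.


The game is {47 | 19}, a switch {a | b} with numbers a > b.
Cooling {a | b} by t gives {a - t | b + t}, which stops being hot when a - t = b + t, i.e. at t = (a - b)/2. So the temperature of a switch is (a - b)/2.
Temperature = (Left option - Right option) / 2
= (47 - (19)) / 2
= 28 / 2
= 14

14


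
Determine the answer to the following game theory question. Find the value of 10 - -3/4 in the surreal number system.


x = 10, y = -3/4
Converting to common denominator: 4
x = 40/4, y = -3/4
x - y = 10 - -3/4 = 43/4

43/4


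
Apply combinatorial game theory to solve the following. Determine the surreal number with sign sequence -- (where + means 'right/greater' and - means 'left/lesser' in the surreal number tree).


Sign expansion: --
Rule: track bounds (lo, hi), initially (-inf, +inf). On '+', the current value becomes lo and we move to the simplest number in (value, hi): value + 1 if hi = +inf, otherwise the midpoint (value + hi)/2. On '-', the current value becomes hi and we move to value - 1 if lo = -inf, otherwise the midpoint (lo + value)/2.
Start at 0.
Step 1: sign = -, move left. Bounds: (-inf, 0). Value = -1
Step 2: sign = -, move left. Bounds: (-inf, -1). Value = -2
The surreal number with sign expansion -- is -2.

-2


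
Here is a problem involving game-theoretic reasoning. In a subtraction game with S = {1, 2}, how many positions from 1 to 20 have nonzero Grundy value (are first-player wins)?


Subtraction set S = {1, 2}, so G(n) = n mod 3.
G(n) = 0 when n is a multiple of 3.
Multiples of 3 in [1, 20]: 6
N-positions (nonzero Grundy) = 20 - 6 = 14

14


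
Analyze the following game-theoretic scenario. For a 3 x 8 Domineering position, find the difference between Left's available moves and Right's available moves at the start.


Board is 3 x 8 (rows x cols).
Left (vertical) placements: (rows-1) * cols = 2 * 8 = 16
Right (horizontal) placements: rows * (cols-1) = 3 * 7 = 21
Advantage = Left - Right = 16 - 21 = -5

-5


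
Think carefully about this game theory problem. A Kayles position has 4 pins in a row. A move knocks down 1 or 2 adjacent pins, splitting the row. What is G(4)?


Kayles: a move removes 1 or 2 adjacent pins from a contiguous row.
Removing pins from a row of k leaves two independent rows (a, b) with a + b = k - 1 (one pin) or a + b = k - 2 (two pins); an end removal gives a = 0.
By Sprague-Grundy, G(k) = mex{ G(a) XOR G(b) } over all these splits. G(0) = 0.
G(1): splits (0,0):0^0=0 -> mex({0}) = 1
G(2): splits (0,1):0^1=1 (0,0):0^0=0 -> mex({0, 1}) = 2
G(3): splits (0,2):0^2=2 (1,1):1^1=0 (0,1):0^1=1 -> mex({0, 1, 2}) = 3
G(4): splits (0,3):0^3=3 (1,2):1^2=3 (0,2):0^2=2 (1,1):1^1=0 -> mex({0, 2, 3}) = 1
Therefore G(4) = 1.

1


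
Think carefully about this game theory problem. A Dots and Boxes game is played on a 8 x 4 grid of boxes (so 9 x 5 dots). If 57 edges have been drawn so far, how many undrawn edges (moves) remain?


Grid: 8 x 4 boxes, i.e. 9 rows and 5 columns of dots.
Horizontal edges: (rows + 1) * cols = 9 * 4 = 36
Vertical edges: rows * (cols + 1) = 8 * 5 = 40
Total edges: 36 + 40 = 76
Edges drawn: 57
Remaining: 76 - 57 = 19

19


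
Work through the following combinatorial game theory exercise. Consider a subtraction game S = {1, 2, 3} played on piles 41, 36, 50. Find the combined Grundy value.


Subtraction set: {1, 2, 3}
For this subtraction set, G(n) = n mod 4 (period = max + 1 = 4).
Pile 1 (size 41): G(41) = 41 mod 4 = 1
Pile 2 (size 36): G(36) = 36 mod 4 = 0
Pile 3 (size 50): G(50) = 50 mod 4 = 2
Total Grundy value = XOR of all: 1 XOR 0 XOR 2 = 3

3


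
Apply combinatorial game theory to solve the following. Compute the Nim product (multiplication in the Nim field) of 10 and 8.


Nim multiplication is bilinear over XOR: (u XOR v) * w = (u*w) XOR (v*w).
So we split each operand into its bit components and XOR the pairwise Nim products.
10 = 2 + 8 (as XOR of powers of 2).
8 = 8 (as XOR of powers of 2).
Using the standard Nim-product table on single bits:
  2*2 = 3,   2*4 = 8,   2*8 = 12,
  4*4 = 6,   4*8 = 11,  8*8 = 13,
and  1*x = x (identity), k*l = l*k (commutative).
Pairwise Nim products:
  2 * 8 = 12
  8 * 8 = 13
XOR them: 12 XOR 13 = 1.
Result: 10 * 8 = 1 (in Nim).

1


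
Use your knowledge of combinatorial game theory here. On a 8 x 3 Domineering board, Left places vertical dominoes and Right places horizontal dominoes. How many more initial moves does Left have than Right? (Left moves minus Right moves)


Board is 8 x 3 (rows x cols).
Left (vertical) placements: (rows-1) * cols = 7 * 3 = 21
Right (horizontal) placements: rows * (cols-1) = 8 * 2 = 16
Advantage = Left - Right = 21 - 16 = 5

5


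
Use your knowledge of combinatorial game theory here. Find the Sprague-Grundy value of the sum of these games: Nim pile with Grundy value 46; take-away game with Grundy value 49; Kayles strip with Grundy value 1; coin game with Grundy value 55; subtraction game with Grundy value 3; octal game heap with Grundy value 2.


By the Sprague-Grundy theorem, the Grundy value of a sum of games is the XOR of individual Grundy values.
Nim pile: Grundy value = 46. Running XOR: 0 XOR 46 = 46
take-away game: Grundy value = 49. Running XOR: 46 XOR 49 = 31
Kayles strip: Grundy value = 1. Running XOR: 31 XOR 1 = 30
coin game: Grundy value = 55. Running XOR: 30 XOR 55 = 41
subtraction game: Grundy value = 3. Running XOR: 41 XOR 3 = 42
octal game heap: Grundy value = 2. Running XOR: 42 XOR 2 = 40
The combined Grundy value is 40.

40


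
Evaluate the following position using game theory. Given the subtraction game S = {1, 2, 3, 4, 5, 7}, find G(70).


The subtraction set is S = {1, 2, 3, 4, 5, 7}.
G(k) = mex{ G(k - s) : s in S, s <= k }. We compute iteratively: G(0) = 0.
G(1) = mex({0}) = 1
G(2) = mex({0, 1}) = 2
G(3) = mex({0, 1, 2}) = 3
G(4) = mex({0, 1, 2, 3}) = 4
G(5) = mex({0, 1, 2, 3, 4}) = 5
G(6) = mex({1, 2, 3, 4, 5}) = 0
G(7) = mex({0, 2, 3, 4, 5}) = 1
G(8) = mex({0, 1, 3, 4, 5}) = 2
G(9) = mex({0, 1, 2, 4, 5}) = 3
G(10) = mex({0, 1, 2, 3, 5}) = 4
G(11) = mex({0, 1, 2, 3, 4}) = 5
G(12) = mex({1, 2, 3, 4, 5}) = 0
Observe that G(6)..G(12) = 0, 1, 2, 3, 4, 5, 0 repeats G(0)..G(6) = 0, 1, 2, 3, 4, 5, 0.
For k >= max(S) = 7, G(k) is determined by the previous 7 values G(k-7)..G(k-1); a window of 7 consecutive values has recurred shifted by 6, so by induction G(k + 6) = G(k) for all k >= 0: the sequence is periodic from the start with period 6.
One period: G(0..5) = 0, 1, 2, 3, 4, 5.
70 mod 6 = 4, so G(70) = G(4) = 4.

4


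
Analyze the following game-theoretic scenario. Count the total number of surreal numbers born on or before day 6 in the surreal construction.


Day 0: {|} = 0 is born. Count = 1.
Day n: the number of surreal numbers born by day n is 2^(n+1) - 1.
By day 0: 2^1 - 1 = 1
By day 1: 2^2 - 1 = 3
By day 2: 2^3 - 1 = 7
By day 3: 2^4 - 1 = 15
By day 4: 2^5 - 1 = 31
By day 5: 2^6 - 1 = 63
By day 6: 2^7 - 1 = 127
By day 6: 127 surreal numbers.

127


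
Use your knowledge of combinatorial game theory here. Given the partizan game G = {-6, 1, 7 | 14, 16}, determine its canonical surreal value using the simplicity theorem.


Left options: {-6, 1, 7}, max = 7
Right options: {14, 16}, min = 14
All options are numbers and max(Left) < min(Right), so by the simplicity theorem the value is the simplest (earliest-born) number strictly between 7 and 14.
Integers 8 through 13 all lie strictly between 7 and 14.
Among integers, the simplest (lowest birthday = smallest |n|; 0 is born on day 0, +-n on day n) is 8.
No non-integer in the interval can be simpler: if x is a non-integer in the interval, then floor(x) or ceil(x) also lies in the interval (the interval contains an integer), and both are proper prefixes of x's sign expansion, i.e. born earlier. So the game value is 8.
Game value = 8

8


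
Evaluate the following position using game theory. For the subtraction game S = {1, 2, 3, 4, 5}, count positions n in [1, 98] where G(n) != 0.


Subtraction set S = {1, 2, 3, 4, 5}, so G(n) = n mod 6.
G(n) = 0 when n is a multiple of 6.
Multiples of 6 in [1, 98]: 16
N-positions (nonzero Grundy) = 98 - 16 = 82

82


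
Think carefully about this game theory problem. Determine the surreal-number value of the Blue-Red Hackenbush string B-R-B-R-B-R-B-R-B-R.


Edges (from ground): B-R-B-R-B-R-B-R-B-R
By Berlekamp's sign-expansion rule, a Blue-Red Hackenbush stalk has the value of the surreal number whose sign sequence is the edge sequence with B -> + and R -> -.
Sign sequence: +-+-+-+-+-
Trace the sign expansion in the surreal number tree, starting from 0:
Edge 1: B (sign +) -> bounds (0, +inf), value = 1
Edge 2: R (sign -) -> bounds (0, 1), value = 1/2
Edge 3: B (sign +) -> bounds (1/2, 1), value = 3/4
Edge 4: R (sign -) -> bounds (1/2, 3/4), value = 5/8
Edge 5: B (sign +) -> bounds (5/8, 3/4), value = 11/16
Edge 6: R (sign -) -> bounds (5/8, 11/16), value = 21/32
Edge 7: B (sign +) -> bounds (21/32, 11/16), value = 43/64
Edge 8: R (sign -) -> bounds (21/32, 43/64), value = 85/128
Edge 9: B (sign +) -> bounds (85/128, 43/64), value = 171/256
Edge 10: R (sign -) -> bounds (85/128, 171/256), value = 341/512
Game value = 341/512

341/512


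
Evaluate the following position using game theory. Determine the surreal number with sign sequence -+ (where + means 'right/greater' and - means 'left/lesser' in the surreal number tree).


Sign expansion: -+
Rule: track bounds (lo, hi), initially (-inf, +inf). On '+', the current value becomes lo and we move to the simplest number in (value, hi): value + 1 if hi = +inf, otherwise the midpoint (value + hi)/2. On '-', the current value becomes hi and we move to value - 1 if lo = -inf, otherwise the midpoint (lo + value)/2.
Start at 0.
Step 1: sign = -, move left. Bounds: (-inf, 0). Value = -1
Step 2: sign = +, move right. Bounds: (-1, 0). Value = -1/2
The surreal number with sign expansion -+ is -1/2.

-1/2


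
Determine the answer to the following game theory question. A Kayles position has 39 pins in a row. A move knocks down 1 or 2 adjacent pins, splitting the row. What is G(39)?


Kayles: a move removes 1 or 2 adjacent pins from a contiguous row.
Removing pins from a row of k leaves two independent rows (a, b) with a + b = k - 1 (one pin) or a + b = k - 2 (two pins); an end removal gives a = 0.
By Sprague-Grundy, G(k) = mex{ G(a) XOR G(b) } over all these splits. G(0) = 0.
G(1): splits (0,0):0^0=0 -> mex({0}) = 1
G(2): splits (0,1):0^1=1 (0,0):0^0=0 -> mex({0, 1}) = 2
G(3): splits (0,2):0^2=2 (1,1):1^1=0 (0,1):0^1=1 -> mex({0, 1, 2}) = 3
G(4): splits (0,3):0^3=3 (1,2):1^2=3 (0,2):0^2=2 (1,1):1^1=0 -> mex({0, 2, 3}) = 1
G(5): splits (0,4):0^1=1 (1,3):1^3=2 (2,2):2^2=0 (0,3):0^3=3 (1,2):1^2=3 -> mex({0, 1, 2, 3}) = 4
G(6) = mex({0, 1, 2, 4}) = 3
G(7) = mex({0, 1, 3, 4, 5}) = 2
G(8) = mex({0, 2, 3, 5, 6}) = 1
G(9) = mex({0, 1, 2, 3, 6, 7}) = 4
G(10) = mex({0, 1, 3, 4, 5, 7}) = 2
G(11) = mex({0, 1, 2, 3, 4, 5}) = 6
G(12) = mex({0, 1, 2, 3, 5, 6, 7}) = 4
G(13) = mex({0, 2, 3, 4, 6, 7}) = 1
G(14) = mex({0, 1, 4, 5, 6, 7}) = 2
G(15) = mex({0, 1, 2, 3, 4, 5, 6}) = 7
G(16) = mex({0, 2, 3, 5, 6, 7}) = 1
G(17) = mex({0, 1, 2, 3, 5, 6, 7}) = 4
G(18) = mex({0, 1, 2, 4, 5, 6}) = 3
G(19) = mex({0, 1, 3, 4, 5, 7}) = 2
G(20) = mex({0, 2, 3, 4, 5, 6, 7}) = 1
G(21) = mex({0, 1, 2, 3, 5, 6, 7}) = 4
G(22) = mex({0, 1, 2, 3, 4, 5, 7}) = 6
G(23) = mex({0, 1, 2, 3, 4, 5, 6}) = 7
G(24) = mex({0, 1, 2, 3, 5, 6, 7}) = 4
G(25) = mex({0, 2, 3, 4, 6, 7}) = 1
G(26) = mex({0, 1, 3, 4, 5, 6, 7}) = 2
G(27) = mex({0, 1, 2, 3, 4, 5, 6, 7}) = 8
G(28) = mex({0, 1, 2, 3, 4, 6, 7, 8}) = 5
G(29) = mex({0, 1, 2, 3, 5, 6, 7, 8, 9}) = 4
G(30) = mex({0, 1, 2, 3, 4, 5, 6, 9, 10}) = 7
G(31) = mex({0, 1, 3, 4, 5, 7, 10, 11}) = 2
G(32) = mex({0, 2, 3, 4, 5, 6, 7, 9, 11}) = 1
G(33) = mex({0, 1, 2, 3, 4, 5, 6, 7, 9, 12}) = 8
G(34) = mex({0, 1, 2, 3, 4, 5, 7, 8, 11, 12}) = 6
G(35) = mex({0, 1, 2, 3, 4, 5, 6, 8, 9, 10, 11}) = 7
G(36) = mex({0, 1, 2, 3, 5, 6, 7, 9, 10}) = 4
G(37) = mex({0, 2, 3, 4, 6, 7, 9, 10, 11, 12}) = 1
G(38) = mex({0, 1, 3, 4, 5, 6, 7, 9, 10, 11, 12}) = 2
G(39) = mex({0, 1, 2, 4, 5, 6, 7, 9, 10, 12, 14}) = 3
Therefore G(39) = 3.

3


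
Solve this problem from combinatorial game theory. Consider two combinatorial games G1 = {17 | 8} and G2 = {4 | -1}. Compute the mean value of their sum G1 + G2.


G1 = {17 | 8}, G2 = {4 | -1}
Each is a switch {a | b} with numbers a > b; its mean value is (a + b)/2, and mean value is additive over game sums: m(G1 + G2) = m(G1) + m(G2).
Mean of G1 = (17 + (8))/2 = 25/2 = 25/2
Mean of G2 = (4 + (-1))/2 = 3/2 = 3/2
Mean of G1 + G2 = 25/2 + 3/2 = 14

14


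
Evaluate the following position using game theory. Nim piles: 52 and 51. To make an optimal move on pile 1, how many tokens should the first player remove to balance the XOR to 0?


Piles: 52 and 51
Current XOR: 52 XOR 51 = 7 (non-zero, so this is an N-position).
To make the XOR zero, we need to find a move that balances the piles.
For pile 1 (size 52): target = 52 XOR 7 = 51
We reduce pile 1 from 52 to 51.
Tokens removed: 52 - 51 = 1
Verification: 51 XOR 51 = 0

1


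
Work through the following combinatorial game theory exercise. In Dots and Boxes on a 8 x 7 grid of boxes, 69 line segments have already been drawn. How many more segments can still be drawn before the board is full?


Grid: 8 x 7 boxes, i.e. 9 rows and 8 columns of dots.
Horizontal edges: (rows + 1) * cols = 9 * 7 = 63
Vertical edges: rows * (cols + 1) = 8 * 8 = 64
Total edges: 63 + 64 = 127
Edges drawn: 69
Remaining: 127 - 69 = 58

58


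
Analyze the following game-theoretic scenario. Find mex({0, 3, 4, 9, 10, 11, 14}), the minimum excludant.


Set = {0, 3, 4, 9, 10, 11, 14}
0 is in the set.
1 is NOT in the set. This is the mex.
mex = 1

1


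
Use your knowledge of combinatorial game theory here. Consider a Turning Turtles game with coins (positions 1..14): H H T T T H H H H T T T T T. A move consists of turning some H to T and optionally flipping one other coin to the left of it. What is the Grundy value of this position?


Coins: H H T T T H H H H T T T T T
Key fact: a single head at position k behaves exactly like a Nim heap of size k (turning it to T and optionally flipping a coin at j < k corresponds to moving the heap from k to j, or to 0), and heads combine as a disjunctive sum (two heads at the same place would cancel, matching j XOR j = 0). So the Nim-value is the XOR of the 1-indexed positions of the heads.
Face-up positions (1-indexed): [1, 2, 6, 7, 8, 9]
XOR 0 with 1: 0 XOR 1 = 1
XOR 1 with 2: 1 XOR 2 = 3
XOR 3 with 6: 3 XOR 6 = 5
XOR 5 with 7: 5 XOR 7 = 2
XOR 2 with 8: 2 XOR 8 = 10
XOR 10 with 9: 10 XOR 9 = 3
Nim-value = 3

3


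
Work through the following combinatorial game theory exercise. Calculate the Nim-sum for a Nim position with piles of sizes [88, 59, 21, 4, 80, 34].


We need the XOR (exclusive or) of all pile sizes.
After XOR-ing pile 1 (size 88): 0 XOR 88 = 88
After XOR-ing pile 2 (size 59): 88 XOR 59 = 99
After XOR-ing pile 3 (size 21): 99 XOR 21 = 118
After XOR-ing pile 4 (size 4): 118 XOR 4 = 114
After XOR-ing pile 5 (size 80): 114 XOR 80 = 34
After XOR-ing pile 6 (size 34): 34 XOR 34 = 0
The Nim-value of this position is 0.

0


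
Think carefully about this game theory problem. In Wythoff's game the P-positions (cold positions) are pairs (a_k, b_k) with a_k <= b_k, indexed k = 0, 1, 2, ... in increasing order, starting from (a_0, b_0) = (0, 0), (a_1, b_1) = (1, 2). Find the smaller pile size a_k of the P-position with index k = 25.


By Wythoff's theorem, a_k = floor(k * phi) and b_k = floor(k * phi^2) = a_k + k, where phi = (1 + sqrt(5))/2 is the golden ratio.
phi = (1 + sqrt(5))/2 = 1.618034
k = 25
k * phi = 25 * 1.618034 = 40.450850
a_25 = floor(k * phi) = 40

40


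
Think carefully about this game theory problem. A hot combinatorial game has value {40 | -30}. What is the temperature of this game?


The game is {40 | -30}, a switch {a | b} with numbers a > b.
Cooling {a | b} by t gives {a - t | b + t}, which stops being hot when a - t = b + t, i.e. at t = (a - b)/2. So the temperature of a switch is (a - b)/2.
Temperature = (Left option - Right option) / 2
= (40 - (-30)) / 2
= 70 / 2
= 35

35


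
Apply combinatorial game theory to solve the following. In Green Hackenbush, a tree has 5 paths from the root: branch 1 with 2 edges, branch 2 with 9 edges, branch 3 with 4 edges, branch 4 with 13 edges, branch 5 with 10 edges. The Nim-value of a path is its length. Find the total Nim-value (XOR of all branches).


The tree has 5 branches from the ground vertex.
In Green Hackenbush, the Nim-value of a simple path of length k is k.
Branch 1: length 2, Nim-value = 2
Branch 2: length 9, Nim-value = 9
Branch 3: length 4, Nim-value = 4
Branch 4: length 13, Nim-value = 13
Branch 5: length 10, Nim-value = 10
Total Nim-value = XOR of all branch values:
0 XOR 2 = 2
2 XOR 9 = 11
11 XOR 4 = 15
15 XOR 13 = 2
2 XOR 10 = 8
Nim-value of the tree = 8

8
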